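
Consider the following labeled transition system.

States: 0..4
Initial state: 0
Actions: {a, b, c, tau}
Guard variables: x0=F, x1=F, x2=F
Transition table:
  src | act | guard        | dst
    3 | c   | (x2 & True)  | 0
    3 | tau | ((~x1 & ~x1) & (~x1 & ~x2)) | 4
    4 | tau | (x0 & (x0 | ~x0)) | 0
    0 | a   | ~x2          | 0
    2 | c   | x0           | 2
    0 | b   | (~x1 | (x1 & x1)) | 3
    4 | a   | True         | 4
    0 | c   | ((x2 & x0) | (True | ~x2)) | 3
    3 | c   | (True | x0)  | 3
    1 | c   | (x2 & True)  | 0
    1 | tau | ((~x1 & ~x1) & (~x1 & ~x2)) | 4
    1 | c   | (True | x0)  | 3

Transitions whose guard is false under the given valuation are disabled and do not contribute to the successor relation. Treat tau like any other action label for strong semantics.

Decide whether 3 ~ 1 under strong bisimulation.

Answer: BISIMILAR

Analysis:
Bisimulation quotient by refinement:
  P[0] = {{0,1,2,3,4}}
  P[1] = {{0},{1,3},{2},{4}}
Fixed point at round 2; 4 class(es).
3∈{1,3}, 1∈{1,3}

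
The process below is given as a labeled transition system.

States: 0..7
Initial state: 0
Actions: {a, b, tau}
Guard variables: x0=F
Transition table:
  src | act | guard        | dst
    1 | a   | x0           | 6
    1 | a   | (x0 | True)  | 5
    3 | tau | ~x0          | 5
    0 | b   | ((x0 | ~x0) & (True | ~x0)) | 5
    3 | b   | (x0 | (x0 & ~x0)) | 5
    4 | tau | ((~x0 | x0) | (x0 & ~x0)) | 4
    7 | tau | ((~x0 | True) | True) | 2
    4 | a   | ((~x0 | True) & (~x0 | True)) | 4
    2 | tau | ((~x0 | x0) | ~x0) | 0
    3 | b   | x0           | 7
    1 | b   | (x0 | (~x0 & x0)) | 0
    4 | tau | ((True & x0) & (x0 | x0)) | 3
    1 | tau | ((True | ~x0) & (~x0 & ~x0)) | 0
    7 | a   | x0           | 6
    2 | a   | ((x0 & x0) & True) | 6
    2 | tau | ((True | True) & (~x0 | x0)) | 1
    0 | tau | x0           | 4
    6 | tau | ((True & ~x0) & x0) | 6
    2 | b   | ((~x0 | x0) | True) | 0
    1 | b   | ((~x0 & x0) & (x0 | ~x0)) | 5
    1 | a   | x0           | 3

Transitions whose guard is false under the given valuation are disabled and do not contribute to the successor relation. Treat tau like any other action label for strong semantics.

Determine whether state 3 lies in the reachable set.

Guard filter leaves 10 enabled edge(s).
depth 0: {0}
depth 1: {5}  now seen {0,5}
Reachable = {0,5}

Answer: UNREACHABLE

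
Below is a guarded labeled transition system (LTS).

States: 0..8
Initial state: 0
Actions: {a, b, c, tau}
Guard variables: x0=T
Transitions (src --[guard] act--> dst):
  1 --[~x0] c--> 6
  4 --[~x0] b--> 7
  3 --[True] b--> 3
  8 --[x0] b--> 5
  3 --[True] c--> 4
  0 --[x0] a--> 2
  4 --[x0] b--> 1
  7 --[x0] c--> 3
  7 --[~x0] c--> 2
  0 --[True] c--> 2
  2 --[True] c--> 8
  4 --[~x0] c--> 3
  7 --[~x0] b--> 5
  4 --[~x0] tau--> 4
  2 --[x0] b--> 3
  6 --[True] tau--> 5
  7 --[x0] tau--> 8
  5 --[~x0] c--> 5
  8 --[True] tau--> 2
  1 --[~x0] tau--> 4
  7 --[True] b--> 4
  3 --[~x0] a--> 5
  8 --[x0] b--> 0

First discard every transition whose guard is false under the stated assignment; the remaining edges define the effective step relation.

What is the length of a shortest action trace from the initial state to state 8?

Breadth-first toward 8:
  Layer 0: {0}
  Layer 1: {2}
  Layer 2: {3,8}
depth(8)=2, e.g. a·c

Answer: 2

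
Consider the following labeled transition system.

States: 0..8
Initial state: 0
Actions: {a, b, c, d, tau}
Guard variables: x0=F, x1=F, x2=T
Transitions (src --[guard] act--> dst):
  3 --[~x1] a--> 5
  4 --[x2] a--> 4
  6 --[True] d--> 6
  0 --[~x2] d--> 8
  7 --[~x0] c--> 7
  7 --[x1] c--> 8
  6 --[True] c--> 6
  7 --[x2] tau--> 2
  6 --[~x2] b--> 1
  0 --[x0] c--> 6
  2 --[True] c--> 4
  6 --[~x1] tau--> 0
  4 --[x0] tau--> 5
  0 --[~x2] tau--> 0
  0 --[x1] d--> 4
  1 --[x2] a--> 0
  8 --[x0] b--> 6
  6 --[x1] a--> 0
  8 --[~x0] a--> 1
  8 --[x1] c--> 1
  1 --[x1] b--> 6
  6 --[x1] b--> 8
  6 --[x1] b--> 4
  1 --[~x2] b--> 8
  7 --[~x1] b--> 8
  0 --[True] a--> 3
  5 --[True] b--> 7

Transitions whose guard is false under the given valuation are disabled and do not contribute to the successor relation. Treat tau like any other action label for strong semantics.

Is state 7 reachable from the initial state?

Guard filter leaves 13 enabled edge(s).
Layer 0: {0}
Layer 1: {3}  total {0,3}
Layer 2: {5}  total {0,3,5}
Layer 3: {7}  total {0,3,5,7}
Layer 4: {2,8}  total {0,2,3,5,7,8}
Layer 5: {1,4}  total {0,1,2,3,4,5,7,8}
Reach set: {0,1,2,3,4,5,7,8}
trace reaching 7: a·a·b

Answer: REACHABLE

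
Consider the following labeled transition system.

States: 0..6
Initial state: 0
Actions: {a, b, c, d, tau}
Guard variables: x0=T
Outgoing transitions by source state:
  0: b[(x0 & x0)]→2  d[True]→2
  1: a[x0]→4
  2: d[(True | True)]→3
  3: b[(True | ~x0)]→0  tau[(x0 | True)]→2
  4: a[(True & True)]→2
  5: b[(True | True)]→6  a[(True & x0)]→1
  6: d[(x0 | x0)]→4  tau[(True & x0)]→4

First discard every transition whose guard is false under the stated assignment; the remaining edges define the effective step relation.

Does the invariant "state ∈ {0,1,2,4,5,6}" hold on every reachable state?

Inv-set: {0,1,2,4,5,6}
Reach set: {0,2,3}
  0: safe
  2: safe
  3: VIOLATES
counterexample path to 3: b·d

Answer: INVARIANT VIOLATED at state 3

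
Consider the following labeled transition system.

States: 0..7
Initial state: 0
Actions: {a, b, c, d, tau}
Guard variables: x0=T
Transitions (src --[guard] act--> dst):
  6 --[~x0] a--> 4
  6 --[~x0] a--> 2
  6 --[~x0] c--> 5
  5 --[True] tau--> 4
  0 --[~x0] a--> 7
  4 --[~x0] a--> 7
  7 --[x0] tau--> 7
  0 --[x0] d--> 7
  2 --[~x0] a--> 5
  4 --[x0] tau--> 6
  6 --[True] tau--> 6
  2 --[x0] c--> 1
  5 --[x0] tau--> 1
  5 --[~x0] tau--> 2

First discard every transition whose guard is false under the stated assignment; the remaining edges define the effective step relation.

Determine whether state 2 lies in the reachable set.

Guard filter leaves 7 enabled edge(s).
L0 = {0}
L1 = {7}  now seen {0,7}
Reach set: {0,7}

Answer: UNREACHABLE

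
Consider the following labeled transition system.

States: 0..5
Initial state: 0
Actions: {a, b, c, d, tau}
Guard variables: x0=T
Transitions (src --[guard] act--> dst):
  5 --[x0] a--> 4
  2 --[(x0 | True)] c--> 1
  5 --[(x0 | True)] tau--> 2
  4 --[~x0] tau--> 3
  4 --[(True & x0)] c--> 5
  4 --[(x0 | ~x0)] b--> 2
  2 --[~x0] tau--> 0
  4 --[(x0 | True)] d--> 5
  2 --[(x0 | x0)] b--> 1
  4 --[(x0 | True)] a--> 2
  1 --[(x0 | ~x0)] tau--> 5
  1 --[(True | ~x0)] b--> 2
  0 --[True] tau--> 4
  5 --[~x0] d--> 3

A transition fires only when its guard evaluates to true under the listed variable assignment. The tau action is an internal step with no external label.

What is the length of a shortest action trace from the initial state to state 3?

BFS to 3:
  Layer 0: {0}
  Layer 1: {4}
  Layer 2: {2,5}
  Layer 3: {1}
3 never appears.

Answer: UNREACHABLE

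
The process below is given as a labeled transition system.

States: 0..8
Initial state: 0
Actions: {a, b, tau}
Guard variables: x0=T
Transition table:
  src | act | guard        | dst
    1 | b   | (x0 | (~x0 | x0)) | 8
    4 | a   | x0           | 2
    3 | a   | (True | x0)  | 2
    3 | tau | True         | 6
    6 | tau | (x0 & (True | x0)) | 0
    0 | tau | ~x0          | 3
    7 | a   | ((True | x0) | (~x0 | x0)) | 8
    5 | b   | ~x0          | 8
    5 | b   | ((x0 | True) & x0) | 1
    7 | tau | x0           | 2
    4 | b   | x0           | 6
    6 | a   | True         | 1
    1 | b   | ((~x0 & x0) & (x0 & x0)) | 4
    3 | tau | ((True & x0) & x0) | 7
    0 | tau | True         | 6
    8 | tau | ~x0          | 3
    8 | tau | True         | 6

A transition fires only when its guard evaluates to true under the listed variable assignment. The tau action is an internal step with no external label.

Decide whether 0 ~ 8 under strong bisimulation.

Answer: BISIMILAR

Trace:
Compute ~ classes (split until stable):
  round 0: {{0,1,2,3,4,5,6,7,8}}
  round 1: {{0,8},{1,5},{2},{3,6,7},{4}}
  round 2: {{0,8},{1},{2},{3},{4},{5},{6},{7}}
stable after 3 split(s): 8 block(s)
0∈{0,8}, 8∈{0,8}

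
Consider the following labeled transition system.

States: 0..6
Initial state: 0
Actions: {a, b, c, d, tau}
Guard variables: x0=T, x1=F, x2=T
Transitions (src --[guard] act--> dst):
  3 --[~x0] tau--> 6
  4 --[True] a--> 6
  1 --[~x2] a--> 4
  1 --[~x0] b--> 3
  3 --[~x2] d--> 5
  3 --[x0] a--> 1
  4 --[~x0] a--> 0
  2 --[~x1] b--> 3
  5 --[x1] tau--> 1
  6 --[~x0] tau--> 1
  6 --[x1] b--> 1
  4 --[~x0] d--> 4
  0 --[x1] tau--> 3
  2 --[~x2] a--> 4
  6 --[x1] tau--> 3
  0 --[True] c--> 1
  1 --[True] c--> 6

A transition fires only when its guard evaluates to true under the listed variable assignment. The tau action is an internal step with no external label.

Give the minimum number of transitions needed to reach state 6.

Answer: 2

Analysis:
Breadth-first toward 6:
  Layer 0: {0}
  Layer 1: {1}
  Layer 2: {6}
first hit 6 at d=2 via c·c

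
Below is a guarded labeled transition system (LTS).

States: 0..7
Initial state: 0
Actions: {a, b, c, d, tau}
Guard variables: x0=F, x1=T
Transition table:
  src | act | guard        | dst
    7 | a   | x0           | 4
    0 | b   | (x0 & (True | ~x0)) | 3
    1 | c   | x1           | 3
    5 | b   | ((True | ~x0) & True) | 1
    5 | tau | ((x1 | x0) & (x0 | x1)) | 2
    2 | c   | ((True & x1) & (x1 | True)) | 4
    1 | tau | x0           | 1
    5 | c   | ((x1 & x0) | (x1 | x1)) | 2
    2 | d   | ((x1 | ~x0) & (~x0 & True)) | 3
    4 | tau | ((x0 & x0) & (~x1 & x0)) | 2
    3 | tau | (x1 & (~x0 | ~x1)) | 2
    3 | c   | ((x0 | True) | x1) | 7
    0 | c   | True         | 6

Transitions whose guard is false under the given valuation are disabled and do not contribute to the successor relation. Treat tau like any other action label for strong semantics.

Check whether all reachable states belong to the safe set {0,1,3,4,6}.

Answer: INVARIANT HOLDS

Analysis:
Safe = {0,1,3,4,6}
Reachable = {0,6}
  0: safe
  6: safe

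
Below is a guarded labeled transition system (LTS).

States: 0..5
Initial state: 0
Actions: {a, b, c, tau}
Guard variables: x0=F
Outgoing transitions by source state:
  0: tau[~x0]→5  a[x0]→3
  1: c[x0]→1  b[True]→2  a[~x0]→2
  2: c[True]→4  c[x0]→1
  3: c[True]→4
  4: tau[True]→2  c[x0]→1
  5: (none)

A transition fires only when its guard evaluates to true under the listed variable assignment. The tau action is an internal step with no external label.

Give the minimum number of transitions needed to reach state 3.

Answer: UNREACHABLE

Working:
Layered search for 3:
  Layer 0: {0}
  Layer 1: {5}
3 never appears.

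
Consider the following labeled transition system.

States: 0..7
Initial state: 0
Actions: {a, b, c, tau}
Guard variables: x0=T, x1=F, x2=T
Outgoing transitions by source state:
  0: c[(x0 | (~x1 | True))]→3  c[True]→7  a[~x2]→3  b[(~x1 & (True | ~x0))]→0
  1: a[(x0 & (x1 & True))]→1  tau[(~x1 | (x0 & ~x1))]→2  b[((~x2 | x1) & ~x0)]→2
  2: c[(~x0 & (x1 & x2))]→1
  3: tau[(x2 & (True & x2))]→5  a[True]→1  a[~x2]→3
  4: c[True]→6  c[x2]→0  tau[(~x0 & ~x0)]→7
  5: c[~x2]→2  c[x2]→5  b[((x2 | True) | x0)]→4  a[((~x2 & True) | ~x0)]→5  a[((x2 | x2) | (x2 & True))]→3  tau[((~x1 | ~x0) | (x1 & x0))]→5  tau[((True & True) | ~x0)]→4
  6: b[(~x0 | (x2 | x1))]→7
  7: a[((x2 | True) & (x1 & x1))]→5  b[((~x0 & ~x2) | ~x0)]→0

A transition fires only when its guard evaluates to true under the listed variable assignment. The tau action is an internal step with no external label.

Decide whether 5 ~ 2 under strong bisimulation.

Refine partition for ~:
  round 0: {{0,1,2,3,4,5,6,7}}
  round 1: {{0},{1},{2,7},{3},{4},{5},{6}}
7 equivalence class(es) (converged in 2)
[5]={5}  [2]={2,7}

Answer: NOT BISIMILAR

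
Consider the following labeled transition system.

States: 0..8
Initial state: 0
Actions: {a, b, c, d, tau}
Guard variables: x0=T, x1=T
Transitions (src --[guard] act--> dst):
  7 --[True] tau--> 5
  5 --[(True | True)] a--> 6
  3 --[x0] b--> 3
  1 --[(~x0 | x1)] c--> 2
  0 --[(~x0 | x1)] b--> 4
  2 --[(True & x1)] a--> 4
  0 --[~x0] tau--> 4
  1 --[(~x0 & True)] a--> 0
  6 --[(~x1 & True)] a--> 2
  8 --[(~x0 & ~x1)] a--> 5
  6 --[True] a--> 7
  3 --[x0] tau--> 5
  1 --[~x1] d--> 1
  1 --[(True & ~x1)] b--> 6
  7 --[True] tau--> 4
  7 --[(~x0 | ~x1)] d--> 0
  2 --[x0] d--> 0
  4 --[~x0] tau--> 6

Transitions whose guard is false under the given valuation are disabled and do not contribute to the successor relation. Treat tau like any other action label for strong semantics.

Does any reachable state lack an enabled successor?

Reach set: {0,4}
  0: b→4  [1 out]
  4: ∅  [deadlock]
witness 4: b

Answer: DEADLOCK at state 4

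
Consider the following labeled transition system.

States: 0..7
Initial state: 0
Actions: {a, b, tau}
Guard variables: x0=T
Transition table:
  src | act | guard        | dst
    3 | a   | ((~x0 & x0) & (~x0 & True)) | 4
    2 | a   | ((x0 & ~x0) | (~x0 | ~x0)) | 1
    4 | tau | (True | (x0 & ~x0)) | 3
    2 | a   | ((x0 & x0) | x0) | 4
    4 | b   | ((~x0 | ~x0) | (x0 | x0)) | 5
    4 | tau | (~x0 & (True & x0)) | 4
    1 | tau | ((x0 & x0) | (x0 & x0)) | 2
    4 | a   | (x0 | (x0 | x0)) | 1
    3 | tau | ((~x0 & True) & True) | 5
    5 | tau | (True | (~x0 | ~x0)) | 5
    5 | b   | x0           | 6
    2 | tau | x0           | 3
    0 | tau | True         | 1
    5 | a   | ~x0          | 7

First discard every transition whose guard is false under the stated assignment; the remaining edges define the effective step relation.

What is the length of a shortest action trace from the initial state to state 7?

Answer: UNREACHABLE

Analysis:
Layered search for 7:
  Layer 0: {0}
  Layer 1: {1}
  Layer 2: {2}
  Layer 3: {3,4}
  Layer 4: {5}
  Layer 5: {6}
7 never appears.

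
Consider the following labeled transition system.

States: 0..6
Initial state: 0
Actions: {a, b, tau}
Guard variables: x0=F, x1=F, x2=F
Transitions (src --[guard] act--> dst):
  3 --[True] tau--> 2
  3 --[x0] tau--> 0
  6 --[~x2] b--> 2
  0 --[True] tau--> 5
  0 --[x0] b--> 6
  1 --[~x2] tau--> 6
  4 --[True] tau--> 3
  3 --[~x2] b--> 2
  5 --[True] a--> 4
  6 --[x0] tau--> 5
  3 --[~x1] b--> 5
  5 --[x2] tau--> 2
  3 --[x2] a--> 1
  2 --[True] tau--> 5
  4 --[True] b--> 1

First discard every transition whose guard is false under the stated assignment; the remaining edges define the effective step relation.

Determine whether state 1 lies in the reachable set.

Guard filter leaves 10 enabled edge(s).
depth 0: {0}
depth 1: {5}  total {0,5}
depth 2: {4}  total {0,4,5}
depth 3: {1,3}  total {0,1,3,4,5}
depth 4: {2,6}  total {0,1,2,3,4,5,6}
Reach set: {0,1,2,3,4,5,6}
Path to 1: tau·a·b

Answer: REACHABLE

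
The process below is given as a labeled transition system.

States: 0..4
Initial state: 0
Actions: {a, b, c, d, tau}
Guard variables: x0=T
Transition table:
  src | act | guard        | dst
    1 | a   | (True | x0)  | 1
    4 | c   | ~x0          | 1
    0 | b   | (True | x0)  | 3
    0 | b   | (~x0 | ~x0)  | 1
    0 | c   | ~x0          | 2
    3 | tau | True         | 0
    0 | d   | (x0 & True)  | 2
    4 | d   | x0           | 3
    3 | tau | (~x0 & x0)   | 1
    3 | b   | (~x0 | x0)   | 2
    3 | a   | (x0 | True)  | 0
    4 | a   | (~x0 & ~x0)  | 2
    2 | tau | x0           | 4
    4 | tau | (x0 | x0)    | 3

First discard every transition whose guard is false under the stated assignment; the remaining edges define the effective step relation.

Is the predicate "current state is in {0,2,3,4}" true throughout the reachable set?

Safe = {0,2,3,4}
Reachable = {0,2,3,4}
  0: ok
  2: ok
  3: ok
  4: ok

Answer: INVARIANT HOLDS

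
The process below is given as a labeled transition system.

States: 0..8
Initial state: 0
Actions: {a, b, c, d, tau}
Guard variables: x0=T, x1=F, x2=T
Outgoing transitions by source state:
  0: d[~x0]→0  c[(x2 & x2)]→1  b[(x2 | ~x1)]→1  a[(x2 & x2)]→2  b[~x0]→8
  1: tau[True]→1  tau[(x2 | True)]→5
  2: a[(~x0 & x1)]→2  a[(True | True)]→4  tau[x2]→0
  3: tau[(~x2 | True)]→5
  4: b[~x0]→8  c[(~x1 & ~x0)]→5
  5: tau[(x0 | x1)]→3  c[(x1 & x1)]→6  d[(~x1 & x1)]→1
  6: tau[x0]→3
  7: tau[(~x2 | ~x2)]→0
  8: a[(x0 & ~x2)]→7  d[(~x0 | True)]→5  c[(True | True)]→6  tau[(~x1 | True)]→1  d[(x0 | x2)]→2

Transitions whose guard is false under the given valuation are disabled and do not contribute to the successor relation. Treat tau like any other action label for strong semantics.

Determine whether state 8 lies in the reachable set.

After dropping false guards: 14 live edges.
Layer 0: {0}
Layer 1: {1,2}  cumulative {0,1,2}
Layer 2: {4,5}  cumulative {0,1,2,4,5}
Layer 3: {3}  cumulative {0,1,2,3,4,5}
R = {0,1,2,3,4,5}

Answer: UNREACHABLE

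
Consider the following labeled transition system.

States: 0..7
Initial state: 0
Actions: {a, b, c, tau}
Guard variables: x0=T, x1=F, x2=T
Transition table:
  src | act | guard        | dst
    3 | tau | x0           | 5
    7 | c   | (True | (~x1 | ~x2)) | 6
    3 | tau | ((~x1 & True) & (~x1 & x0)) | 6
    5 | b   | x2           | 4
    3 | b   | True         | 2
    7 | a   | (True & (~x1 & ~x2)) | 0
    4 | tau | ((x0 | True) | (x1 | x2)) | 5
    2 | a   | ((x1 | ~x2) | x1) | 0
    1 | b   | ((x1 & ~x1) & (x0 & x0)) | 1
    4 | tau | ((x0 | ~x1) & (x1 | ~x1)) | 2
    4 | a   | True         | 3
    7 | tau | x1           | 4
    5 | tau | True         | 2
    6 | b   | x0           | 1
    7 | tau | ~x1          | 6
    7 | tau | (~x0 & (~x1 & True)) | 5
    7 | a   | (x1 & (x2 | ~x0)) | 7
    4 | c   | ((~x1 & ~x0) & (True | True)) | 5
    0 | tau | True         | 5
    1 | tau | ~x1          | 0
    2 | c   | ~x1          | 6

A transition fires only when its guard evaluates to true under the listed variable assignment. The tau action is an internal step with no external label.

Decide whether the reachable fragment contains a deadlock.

R = {0,1,2,3,4,5,6}
  0: tau→5  [deg 1]
  1: tau→0  [deg 1]
  2: c→6  [deg 1]
  3: b→2  tau→5  tau→6  [deg 3]
  4: a→3  tau→2  tau→5  [deg 3]
  5: b→4  tau→2  [deg 2]
  6: b→1  [deg 1]

Answer: DEADLOCK-FREE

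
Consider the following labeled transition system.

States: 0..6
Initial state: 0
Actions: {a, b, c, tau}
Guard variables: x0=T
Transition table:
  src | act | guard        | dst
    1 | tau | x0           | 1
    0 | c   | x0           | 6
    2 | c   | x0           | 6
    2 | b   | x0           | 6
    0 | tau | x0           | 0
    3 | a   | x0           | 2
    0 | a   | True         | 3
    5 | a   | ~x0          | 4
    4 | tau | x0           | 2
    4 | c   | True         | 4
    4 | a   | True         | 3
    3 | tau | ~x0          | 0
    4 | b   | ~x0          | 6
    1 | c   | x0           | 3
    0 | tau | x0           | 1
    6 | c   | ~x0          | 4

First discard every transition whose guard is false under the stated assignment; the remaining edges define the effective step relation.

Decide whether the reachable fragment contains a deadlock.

Answer: DEADLOCK at state 6

Analysis:
Reach set: {0,1,2,3,6}
  0: a→3  c→6  tau→0  tau→1  [deg 4]
  1: c→3  tau→1  [deg 2]
  2: b→6  c→6  [deg 2]
  3: a→2  [deg 1]
  6: ∅  [no exit]
Path to 6: c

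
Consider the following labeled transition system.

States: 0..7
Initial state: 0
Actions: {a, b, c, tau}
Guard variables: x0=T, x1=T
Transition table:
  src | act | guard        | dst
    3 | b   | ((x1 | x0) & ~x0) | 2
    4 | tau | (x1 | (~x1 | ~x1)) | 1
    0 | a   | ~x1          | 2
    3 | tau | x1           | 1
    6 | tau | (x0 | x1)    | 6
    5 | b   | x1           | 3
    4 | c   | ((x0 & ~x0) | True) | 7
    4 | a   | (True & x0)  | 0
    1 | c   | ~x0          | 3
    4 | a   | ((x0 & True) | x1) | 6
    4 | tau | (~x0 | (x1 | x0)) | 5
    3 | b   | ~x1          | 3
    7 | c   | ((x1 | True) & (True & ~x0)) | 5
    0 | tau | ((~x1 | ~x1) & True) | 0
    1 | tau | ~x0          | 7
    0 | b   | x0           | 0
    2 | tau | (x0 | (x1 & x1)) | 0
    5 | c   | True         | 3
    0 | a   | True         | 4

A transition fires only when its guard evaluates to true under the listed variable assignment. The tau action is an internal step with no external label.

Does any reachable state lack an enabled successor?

Reachable = {0,1,3,4,5,6,7}
  0: a→4  b→0  [2 out]
  1: ∅  [deadlock]
  3: tau→1  [1 out]
  4: a→0  a→6  c→7  tau→1  tau→5  [5 out]
  5: b→3  c→3  [2 out]
  6: tau→6  [1 out]
  7: ∅  [deadlock]
trace reaching 1: a·tau

Answer: DEADLOCK at state 1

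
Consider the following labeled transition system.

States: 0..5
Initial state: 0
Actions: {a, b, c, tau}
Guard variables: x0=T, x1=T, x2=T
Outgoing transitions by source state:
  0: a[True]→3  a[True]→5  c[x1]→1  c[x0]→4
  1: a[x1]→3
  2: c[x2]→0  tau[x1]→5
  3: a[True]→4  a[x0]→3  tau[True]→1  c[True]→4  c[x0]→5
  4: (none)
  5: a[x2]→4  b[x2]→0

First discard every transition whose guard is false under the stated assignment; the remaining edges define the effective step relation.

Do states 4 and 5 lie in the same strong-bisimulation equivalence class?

Bisimulation quotient by refinement:
  π0 = {{0,1,2,3,4,5}}
  π1 = {{0},{1},{2},{3},{4},{5}}
Fixed point at round 2; 6 class(es).
4∈{4}, 5∈{5}

Answer: NOT BISIMILAR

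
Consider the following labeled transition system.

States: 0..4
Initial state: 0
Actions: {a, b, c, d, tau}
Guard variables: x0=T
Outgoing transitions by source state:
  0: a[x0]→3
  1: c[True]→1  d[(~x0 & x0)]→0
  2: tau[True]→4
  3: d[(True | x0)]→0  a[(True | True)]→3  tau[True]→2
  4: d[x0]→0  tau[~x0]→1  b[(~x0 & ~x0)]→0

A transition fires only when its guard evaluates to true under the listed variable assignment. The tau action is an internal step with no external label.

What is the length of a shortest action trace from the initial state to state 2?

Layered search for 2:
  Layer 0: {0}
  Layer 1: {3}
  Layer 2: {2}
2 enters at depth 2; path a·tau

Answer: 2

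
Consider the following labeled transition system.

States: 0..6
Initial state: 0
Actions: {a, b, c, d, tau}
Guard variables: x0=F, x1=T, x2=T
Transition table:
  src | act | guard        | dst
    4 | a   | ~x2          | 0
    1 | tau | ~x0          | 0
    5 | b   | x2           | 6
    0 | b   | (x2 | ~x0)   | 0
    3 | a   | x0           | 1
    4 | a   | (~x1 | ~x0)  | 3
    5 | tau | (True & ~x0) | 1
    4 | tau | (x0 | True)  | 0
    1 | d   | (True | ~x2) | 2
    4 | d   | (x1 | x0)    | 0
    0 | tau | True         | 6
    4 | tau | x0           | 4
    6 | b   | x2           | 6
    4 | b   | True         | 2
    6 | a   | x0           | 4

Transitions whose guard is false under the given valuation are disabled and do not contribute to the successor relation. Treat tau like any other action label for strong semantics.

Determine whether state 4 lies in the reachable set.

After dropping false guards: 11 live edges.
Layer 0: {0}
Layer 1: {6}  total {0,6}
Reachable = {0,6}

Answer: UNREACHABLE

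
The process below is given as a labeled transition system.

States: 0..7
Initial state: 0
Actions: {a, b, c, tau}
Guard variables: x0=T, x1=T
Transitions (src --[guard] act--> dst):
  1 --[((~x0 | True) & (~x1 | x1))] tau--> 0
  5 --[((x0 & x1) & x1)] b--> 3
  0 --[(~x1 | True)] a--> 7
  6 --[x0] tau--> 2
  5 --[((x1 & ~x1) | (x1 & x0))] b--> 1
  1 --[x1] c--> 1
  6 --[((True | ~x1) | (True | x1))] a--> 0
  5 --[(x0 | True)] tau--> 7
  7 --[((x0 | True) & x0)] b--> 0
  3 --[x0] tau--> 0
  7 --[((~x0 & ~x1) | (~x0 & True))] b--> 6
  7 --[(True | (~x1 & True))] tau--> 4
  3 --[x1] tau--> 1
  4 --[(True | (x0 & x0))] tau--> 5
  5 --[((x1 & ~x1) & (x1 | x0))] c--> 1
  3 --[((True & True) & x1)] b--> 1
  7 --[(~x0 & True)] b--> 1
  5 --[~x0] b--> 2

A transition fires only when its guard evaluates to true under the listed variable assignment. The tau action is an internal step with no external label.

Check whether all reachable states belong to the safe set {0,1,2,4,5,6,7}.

Answer: INVARIANT VIOLATED at state 3

Working:
Inv-set: {0,1,2,4,5,6,7}
Reach set: {0,1,3,4,5,7}
  0: safe
  1: safe
  3: outside
  4: safe
  5: safe
  7: safe
reach 3 via a·tau·tau·b — violates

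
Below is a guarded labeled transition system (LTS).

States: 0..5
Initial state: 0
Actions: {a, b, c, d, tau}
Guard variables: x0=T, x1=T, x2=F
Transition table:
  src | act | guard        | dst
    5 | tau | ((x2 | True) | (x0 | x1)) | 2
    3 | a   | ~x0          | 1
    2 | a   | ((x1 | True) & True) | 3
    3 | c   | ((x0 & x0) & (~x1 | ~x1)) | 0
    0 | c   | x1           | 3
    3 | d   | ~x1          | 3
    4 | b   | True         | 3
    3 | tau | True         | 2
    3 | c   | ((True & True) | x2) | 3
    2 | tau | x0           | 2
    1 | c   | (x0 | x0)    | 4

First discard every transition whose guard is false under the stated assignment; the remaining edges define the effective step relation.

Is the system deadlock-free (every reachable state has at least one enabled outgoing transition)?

R = {0,2,3}
  0: c→3  [1 exit(s)]
  2: a→3  tau→2  [2 exit(s)]
  3: c→3  tau→2  [2 exit(s)]

Answer: DEADLOCK-FREE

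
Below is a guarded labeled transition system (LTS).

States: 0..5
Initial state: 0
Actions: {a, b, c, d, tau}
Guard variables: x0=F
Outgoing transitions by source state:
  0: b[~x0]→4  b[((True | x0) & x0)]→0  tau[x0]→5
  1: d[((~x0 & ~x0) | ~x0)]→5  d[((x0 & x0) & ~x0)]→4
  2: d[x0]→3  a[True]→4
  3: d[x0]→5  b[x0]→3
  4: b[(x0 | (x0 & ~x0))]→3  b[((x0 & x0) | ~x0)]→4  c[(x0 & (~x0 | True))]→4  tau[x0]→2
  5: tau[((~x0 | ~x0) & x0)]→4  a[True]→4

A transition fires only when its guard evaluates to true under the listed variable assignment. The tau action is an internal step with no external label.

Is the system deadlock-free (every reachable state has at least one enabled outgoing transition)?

R = {0,4}
  0: b→4  [1 exit(s)]
  4: b→4  [1 exit(s)]

Answer: DEADLOCK-FREE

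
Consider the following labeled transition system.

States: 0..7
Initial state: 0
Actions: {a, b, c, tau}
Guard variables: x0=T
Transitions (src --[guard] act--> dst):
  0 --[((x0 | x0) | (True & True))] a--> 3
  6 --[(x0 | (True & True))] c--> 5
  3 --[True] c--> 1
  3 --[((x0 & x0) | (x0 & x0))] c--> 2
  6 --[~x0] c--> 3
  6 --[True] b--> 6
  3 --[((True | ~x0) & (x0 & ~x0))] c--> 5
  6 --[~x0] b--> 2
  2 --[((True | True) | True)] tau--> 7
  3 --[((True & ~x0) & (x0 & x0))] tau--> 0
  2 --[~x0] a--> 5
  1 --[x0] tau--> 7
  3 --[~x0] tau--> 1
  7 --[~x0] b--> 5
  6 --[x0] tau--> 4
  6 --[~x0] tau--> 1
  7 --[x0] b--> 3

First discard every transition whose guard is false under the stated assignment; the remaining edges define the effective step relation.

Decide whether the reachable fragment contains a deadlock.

Reach set: {0,1,2,3,7}
  0: a→3  [1 out]
  1: tau→7  [1 out]
  2: tau→7  [1 out]
  3: c→1  c→2  [2 out]
  7: b→3  [1 out]

Answer: DEADLOCK-FREE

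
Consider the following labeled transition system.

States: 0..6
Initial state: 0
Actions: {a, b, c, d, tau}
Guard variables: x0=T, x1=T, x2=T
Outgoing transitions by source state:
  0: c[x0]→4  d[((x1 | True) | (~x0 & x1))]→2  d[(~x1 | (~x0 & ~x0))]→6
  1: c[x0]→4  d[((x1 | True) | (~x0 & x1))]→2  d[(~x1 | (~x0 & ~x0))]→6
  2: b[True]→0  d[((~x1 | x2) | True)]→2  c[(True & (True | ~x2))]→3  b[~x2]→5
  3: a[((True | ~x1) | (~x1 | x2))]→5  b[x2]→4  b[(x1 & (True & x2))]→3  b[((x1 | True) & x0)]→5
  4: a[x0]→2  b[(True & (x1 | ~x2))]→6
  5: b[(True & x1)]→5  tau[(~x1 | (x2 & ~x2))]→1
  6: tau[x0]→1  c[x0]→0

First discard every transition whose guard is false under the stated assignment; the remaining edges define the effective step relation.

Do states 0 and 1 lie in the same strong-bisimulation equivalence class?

Answer: BISIMILAR

Analysis:
Refine partition for ~:
  round 0: {{0,1,2,3,4,5,6}}
  round 1: {{0,1},{2},{3,4},{5},{6}}
  round 2: {{0,1},{2},{3},{4},{5},{6}}
Fixed point at round 3; 6 class(es).
[0]={0,1}  [1]={0,1}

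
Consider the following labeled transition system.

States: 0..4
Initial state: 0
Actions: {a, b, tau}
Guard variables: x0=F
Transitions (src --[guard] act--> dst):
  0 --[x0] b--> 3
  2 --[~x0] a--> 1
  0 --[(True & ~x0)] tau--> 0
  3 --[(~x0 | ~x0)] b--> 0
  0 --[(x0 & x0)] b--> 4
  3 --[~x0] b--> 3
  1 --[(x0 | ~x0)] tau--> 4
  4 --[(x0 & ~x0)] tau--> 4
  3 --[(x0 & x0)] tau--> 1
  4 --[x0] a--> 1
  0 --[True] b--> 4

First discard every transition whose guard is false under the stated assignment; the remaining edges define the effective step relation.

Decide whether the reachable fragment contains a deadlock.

Answer: DEADLOCK at state 4

Working:
Reachable = {0,4}
  0: b→4  tau→0  [2 out]
  4: ∅  [deadlock]
trace reaching 4: b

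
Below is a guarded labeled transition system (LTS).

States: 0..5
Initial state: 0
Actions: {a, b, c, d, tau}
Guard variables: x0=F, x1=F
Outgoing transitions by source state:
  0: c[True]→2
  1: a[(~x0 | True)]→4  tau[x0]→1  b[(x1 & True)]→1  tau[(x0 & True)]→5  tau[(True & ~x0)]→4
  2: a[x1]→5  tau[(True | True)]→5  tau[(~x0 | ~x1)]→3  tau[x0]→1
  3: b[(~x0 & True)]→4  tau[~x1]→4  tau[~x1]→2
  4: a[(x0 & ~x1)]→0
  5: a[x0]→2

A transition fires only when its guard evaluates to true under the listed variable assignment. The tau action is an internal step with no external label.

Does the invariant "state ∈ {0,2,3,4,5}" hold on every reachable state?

Safe = {0,2,3,4,5}
Reach set: {0,2,3,4,5}
  0: ✓
  2: ✓
  3: ✓
  4: ✓
  5: ✓

Answer: INVARIANT HOLDS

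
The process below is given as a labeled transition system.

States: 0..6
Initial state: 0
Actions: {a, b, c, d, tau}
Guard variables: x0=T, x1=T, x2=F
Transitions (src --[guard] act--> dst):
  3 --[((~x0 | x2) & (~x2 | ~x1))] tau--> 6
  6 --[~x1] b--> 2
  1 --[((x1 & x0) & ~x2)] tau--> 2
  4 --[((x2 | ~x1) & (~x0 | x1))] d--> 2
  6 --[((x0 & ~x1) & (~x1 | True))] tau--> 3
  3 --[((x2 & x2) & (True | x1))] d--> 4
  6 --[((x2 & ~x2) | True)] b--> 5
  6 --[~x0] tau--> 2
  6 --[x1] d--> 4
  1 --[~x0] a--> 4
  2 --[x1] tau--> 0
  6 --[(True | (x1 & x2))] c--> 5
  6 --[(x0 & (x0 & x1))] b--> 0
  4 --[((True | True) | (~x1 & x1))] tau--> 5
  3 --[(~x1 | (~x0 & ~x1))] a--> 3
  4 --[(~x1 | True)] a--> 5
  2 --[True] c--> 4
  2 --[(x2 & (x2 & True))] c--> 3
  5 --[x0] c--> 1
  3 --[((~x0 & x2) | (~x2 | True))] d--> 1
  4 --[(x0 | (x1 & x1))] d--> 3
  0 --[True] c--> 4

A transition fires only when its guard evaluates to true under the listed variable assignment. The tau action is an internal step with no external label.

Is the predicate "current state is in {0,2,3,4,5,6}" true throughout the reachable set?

Answer: INVARIANT VIOLATED at state 1

Working:
Allowed set {0,2,3,4,5,6}
Reachable = {0,1,2,3,4,5}
  0: ✓
  1: VIOLATES
  2: ✓
  3: ✓
  4: ✓
  5: ✓
witness against invariant: c·tau·c → 1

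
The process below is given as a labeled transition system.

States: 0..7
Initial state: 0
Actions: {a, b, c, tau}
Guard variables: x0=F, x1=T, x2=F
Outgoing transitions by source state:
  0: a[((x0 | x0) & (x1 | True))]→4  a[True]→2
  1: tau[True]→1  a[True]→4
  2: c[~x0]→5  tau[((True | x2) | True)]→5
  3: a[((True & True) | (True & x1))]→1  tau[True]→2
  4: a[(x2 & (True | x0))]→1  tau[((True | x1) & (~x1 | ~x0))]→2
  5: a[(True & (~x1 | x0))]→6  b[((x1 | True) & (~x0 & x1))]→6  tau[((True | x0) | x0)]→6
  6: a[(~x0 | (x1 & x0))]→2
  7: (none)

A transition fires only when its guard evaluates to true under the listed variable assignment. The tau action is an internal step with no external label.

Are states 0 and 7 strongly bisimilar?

Compute ~ classes (split until stable):
  π0 = {{0,1,2,3,4,5,6,7}}
  π1 = {{0,6},{1,3},{2},{4},{5},{7}}
  π2 = {{0,6},{1},{2},{3},{4},{5},{7}}
Fixed point at round 3; 7 class(es).
class of 0: {0,6}; class of 7: {7}

Answer: NOT BISIMILAR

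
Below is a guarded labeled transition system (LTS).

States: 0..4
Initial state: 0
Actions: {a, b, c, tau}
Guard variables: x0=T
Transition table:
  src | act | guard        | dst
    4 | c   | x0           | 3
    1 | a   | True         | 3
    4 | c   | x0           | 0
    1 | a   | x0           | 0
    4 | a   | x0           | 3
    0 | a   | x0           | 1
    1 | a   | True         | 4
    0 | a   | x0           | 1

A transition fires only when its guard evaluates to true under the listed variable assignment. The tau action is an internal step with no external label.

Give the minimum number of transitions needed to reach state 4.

Answer: 2

Trace:
Layered search for 4:
  Layer 0: {0}
  Layer 1: {1}
  Layer 2: {3,4}
4 enters at depth 2; path a·a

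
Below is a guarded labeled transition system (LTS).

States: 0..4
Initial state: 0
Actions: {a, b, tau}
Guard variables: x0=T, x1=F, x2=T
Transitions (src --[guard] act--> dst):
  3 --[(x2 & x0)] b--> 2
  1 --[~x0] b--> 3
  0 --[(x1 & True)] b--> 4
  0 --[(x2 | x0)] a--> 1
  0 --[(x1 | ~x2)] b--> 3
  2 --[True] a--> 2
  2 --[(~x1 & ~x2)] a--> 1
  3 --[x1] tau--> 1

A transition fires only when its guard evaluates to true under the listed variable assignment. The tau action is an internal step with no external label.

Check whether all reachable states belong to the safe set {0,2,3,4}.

Answer: INVARIANT VIOLATED at state 1

Working:
Safe = {0,2,3,4}
R = {0,1}
  0: ✓
  1: ✗ unsafe
witness against invariant: a → 1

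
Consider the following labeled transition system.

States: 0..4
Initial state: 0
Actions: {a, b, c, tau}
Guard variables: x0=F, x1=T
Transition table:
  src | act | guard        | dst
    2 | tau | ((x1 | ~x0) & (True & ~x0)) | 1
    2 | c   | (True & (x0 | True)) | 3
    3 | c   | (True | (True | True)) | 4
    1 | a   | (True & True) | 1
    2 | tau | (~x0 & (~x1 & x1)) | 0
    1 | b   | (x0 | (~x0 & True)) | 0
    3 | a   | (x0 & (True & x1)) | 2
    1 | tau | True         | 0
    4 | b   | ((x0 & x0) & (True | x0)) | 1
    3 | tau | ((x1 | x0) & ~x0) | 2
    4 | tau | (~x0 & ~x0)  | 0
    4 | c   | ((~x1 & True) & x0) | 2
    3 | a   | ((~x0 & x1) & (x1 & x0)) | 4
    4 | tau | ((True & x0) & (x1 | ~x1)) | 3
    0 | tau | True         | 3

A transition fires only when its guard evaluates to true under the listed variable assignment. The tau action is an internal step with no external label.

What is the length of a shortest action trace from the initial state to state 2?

Answer: 2

Trace:
Breadth-first toward 2:
  Layer 0: {0}
  Layer 1: {3}
  Layer 2: {2,4}
2 enters at depth 2; path tau·tau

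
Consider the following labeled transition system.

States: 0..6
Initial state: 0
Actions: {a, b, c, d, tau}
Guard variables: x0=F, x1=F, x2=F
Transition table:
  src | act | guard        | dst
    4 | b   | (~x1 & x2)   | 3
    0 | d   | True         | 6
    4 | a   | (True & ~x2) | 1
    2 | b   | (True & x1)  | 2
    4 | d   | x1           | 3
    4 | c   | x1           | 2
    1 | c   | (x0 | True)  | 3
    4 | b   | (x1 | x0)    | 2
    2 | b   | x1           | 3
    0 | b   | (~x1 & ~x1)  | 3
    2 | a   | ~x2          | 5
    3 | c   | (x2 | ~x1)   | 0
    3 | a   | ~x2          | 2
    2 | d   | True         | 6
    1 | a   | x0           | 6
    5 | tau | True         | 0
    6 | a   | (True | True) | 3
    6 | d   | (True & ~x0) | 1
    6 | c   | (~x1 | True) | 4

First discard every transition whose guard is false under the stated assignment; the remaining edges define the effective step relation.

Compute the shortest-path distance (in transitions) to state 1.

Answer: 2

Analysis:
Breadth-first toward 1:
  depth 0: {0}
  depth 1: {3,6}
  depth 2: {1,2,4}
depth(1)=2, e.g. d·d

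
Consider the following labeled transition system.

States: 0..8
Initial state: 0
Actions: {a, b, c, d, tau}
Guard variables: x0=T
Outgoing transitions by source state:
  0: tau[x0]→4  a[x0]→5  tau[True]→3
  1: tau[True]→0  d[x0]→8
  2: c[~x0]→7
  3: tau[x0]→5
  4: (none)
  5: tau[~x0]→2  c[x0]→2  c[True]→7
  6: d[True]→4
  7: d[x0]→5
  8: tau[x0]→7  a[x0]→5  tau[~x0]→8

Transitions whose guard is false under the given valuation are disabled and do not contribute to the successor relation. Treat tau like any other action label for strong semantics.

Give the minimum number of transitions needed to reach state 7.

Answer: 2

Trace:
BFS to 7:
  Layer 0: {0}
  Layer 1: {3,4,5}
  Layer 2: {2,7}
7 enters at depth 2; path a·c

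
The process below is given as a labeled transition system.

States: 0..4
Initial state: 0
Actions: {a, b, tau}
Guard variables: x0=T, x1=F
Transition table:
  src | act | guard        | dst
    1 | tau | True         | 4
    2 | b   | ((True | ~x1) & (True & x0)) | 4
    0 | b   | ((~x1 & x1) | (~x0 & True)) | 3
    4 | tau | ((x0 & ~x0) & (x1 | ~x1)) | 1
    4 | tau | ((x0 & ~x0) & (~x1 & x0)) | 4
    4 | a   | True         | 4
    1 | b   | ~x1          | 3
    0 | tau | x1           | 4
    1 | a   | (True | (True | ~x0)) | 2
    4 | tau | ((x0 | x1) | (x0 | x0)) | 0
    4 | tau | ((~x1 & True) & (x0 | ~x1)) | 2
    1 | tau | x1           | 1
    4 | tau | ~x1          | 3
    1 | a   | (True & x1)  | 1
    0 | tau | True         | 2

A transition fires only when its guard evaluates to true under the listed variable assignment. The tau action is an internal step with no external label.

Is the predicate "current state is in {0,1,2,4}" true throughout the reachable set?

Answer: INVARIANT VIOLATED at state 3

Analysis:
Safe = {0,1,2,4}
Reachable = {0,2,3,4}
  0: ok
  2: ok
  3: ✗ unsafe
  4: ok
counterexample path to 3: tau·b·tau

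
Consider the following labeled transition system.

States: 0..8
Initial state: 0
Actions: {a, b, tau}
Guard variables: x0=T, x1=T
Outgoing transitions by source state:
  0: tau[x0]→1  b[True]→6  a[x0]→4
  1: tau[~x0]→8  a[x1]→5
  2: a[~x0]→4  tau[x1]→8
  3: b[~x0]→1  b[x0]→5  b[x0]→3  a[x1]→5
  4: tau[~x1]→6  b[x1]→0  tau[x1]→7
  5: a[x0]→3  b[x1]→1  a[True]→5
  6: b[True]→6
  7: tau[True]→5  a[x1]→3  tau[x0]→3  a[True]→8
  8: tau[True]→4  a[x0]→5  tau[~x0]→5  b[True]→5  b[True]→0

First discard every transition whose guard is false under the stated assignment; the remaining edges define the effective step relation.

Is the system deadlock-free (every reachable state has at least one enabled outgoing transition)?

Answer: DEADLOCK-FREE

Working:
Reach set: {0,1,3,4,5,6,7,8}
  0: a→4  b→6  tau→1  [3 exit(s)]
  1: a→5  [1 exit(s)]
  3: a→5  b→3  b→5  [3 exit(s)]
  4: b→0  tau→7  [2 exit(s)]
  5: a→3  a→5  b→1  [3 exit(s)]
  6: b→6  [1 exit(s)]
  7: a→3  a→8  tau→3  tau→5  [4 exit(s)]
  8: a→5  b→0  b→5  tau→4  [4 exit(s)]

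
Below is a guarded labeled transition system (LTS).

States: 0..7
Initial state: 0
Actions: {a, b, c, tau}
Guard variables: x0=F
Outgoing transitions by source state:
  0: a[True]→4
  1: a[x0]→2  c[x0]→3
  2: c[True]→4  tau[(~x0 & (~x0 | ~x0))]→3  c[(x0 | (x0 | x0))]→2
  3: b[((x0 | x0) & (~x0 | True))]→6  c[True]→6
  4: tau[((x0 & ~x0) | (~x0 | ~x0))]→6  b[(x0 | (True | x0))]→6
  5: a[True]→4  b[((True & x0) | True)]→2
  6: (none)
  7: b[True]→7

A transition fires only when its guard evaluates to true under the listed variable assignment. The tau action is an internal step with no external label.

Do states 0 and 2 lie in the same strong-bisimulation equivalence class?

Bisimulation quotient by refinement:
  round 0: {{0,1,2,3,4,5,6,7}}
  round 1: {{0},{1,6},{2},{3},{4},{5},{7}}
stable after 2 split(s): 7 block(s)
class of 0: {0}; class of 2: {2}

Answer: NOT BISIMILAR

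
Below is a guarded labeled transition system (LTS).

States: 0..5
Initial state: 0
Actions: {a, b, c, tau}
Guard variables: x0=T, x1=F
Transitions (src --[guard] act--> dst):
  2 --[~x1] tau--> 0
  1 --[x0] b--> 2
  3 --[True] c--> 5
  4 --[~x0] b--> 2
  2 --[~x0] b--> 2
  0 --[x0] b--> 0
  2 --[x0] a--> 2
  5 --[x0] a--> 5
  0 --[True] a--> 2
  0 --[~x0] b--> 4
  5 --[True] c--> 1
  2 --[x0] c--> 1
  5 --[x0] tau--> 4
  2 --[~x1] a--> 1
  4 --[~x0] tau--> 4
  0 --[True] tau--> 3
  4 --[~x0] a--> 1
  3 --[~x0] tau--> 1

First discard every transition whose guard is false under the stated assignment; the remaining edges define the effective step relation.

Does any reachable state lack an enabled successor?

Answer: DEADLOCK at state 4

Trace:
Reach set: {0,1,2,3,4,5}
  0: a→2  b→0  tau→3  [3 out]
  1: b→2  [1 out]
  2: a→1  a→2  c→1  tau→0  [4 out]
  3: c→5  [1 out]
  4: ∅  [STUCK]
  5: a→5  c→1  tau→4  [3 out]
trace reaching 4: tau·c·tau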